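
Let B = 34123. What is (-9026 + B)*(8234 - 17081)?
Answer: -222033159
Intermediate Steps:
(-9026 + B)*(8234 - 17081) = (-9026 + 34123)*(8234 - 17081) = 25097*(-8847) = -222033159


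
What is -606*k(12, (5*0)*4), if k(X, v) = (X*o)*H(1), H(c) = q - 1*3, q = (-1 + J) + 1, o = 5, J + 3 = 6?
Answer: 0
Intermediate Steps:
J = 3 (J = -3 + 6 = 3)
q = 3 (q = (-1 + 3) + 1 = 2 + 1 = 3)
H(c) = 0 (H(c) = 3 - 1*3 = 3 - 3 = 0)
k(X, v) = 0 (k(X, v) = (X*5)*0 = (5*X)*0 = 0)
-606*k(12, (5*0)*4) = -606*0 = 0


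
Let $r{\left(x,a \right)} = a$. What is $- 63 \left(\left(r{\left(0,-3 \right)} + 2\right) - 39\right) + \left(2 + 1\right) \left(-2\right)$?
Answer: $2514$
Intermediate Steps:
$- 63 \left(\left(r{\left(0,-3 \right)} + 2\right) - 39\right) + \left(2 + 1\right) \left(-2\right) = - 63 \left(\left(-3 + 2\right) - 39\right) + \left(2 + 1\right) \left(-2\right) = - 63 \left(-1 - 39\right) + 3 \left(-2\right) = \left(-63\right) \left(-40\right) - 6 = 2520 - 6 = 2514$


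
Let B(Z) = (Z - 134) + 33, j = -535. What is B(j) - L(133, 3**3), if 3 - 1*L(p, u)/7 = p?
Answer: 274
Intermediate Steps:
L(p, u) = 21 - 7*p
B(Z) = -101 + Z (B(Z) = (-134 + Z) + 33 = -101 + Z)
B(j) - L(133, 3**3) = (-101 - 535) - (21 - 7*133) = -636 - (21 - 931) = -636 - 1*(-910) = -636 + 910 = 274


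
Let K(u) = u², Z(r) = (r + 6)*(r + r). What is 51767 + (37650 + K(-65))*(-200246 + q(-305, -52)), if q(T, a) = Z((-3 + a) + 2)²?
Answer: 1030965818017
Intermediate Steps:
Z(r) = 2*r*(6 + r) (Z(r) = (6 + r)*(2*r) = 2*r*(6 + r))
q(T, a) = 4*(-1 + a)²*(5 + a)² (q(T, a) = (2*((-3 + a) + 2)*(6 + ((-3 + a) + 2)))² = (2*(-1 + a)*(6 + (-1 + a)))² = (2*(-1 + a)*(5 + a))² = 4*(-1 + a)²*(5 + a)²)
51767 + (37650 + K(-65))*(-200246 + q(-305, -52)) = 51767 + (37650 + (-65)²)*(-200246 + 4*(-1 - 52)²*(5 - 52)²) = 51767 + (37650 + 4225)*(-200246 + 4*(-53)²*(-47)²) = 51767 + 41875*(-200246 + 4*2809*2209) = 51767 + 41875*(-200246 + 24820324) = 51767 + 41875*24620078 = 51767 + 1030965766250 = 1030965818017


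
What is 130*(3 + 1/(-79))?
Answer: 30680/79 ≈ 388.35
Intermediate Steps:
130*(3 + 1/(-79)) = 130*(3 - 1/79) = 130*(236/79) = 30680/79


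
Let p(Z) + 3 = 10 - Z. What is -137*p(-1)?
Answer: -1096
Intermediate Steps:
p(Z) = 7 - Z (p(Z) = -3 + (10 - Z) = 7 - Z)
-137*p(-1) = -137*(7 - 1*(-1)) = -137*(7 + 1) = -137*8 = -1096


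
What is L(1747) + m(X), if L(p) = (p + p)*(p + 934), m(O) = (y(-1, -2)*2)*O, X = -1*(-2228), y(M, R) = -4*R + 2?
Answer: 9411974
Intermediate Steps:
y(M, R) = 2 - 4*R
X = 2228
m(O) = 20*O (m(O) = ((2 - 4*(-2))*2)*O = ((2 + 8)*2)*O = (10*2)*O = 20*O)
L(p) = 2*p*(934 + p) (L(p) = (2*p)*(934 + p) = 2*p*(934 + p))
L(1747) + m(X) = 2*1747*(934 + 1747) + 20*2228 = 2*1747*2681 + 44560 = 9367414 + 44560 = 9411974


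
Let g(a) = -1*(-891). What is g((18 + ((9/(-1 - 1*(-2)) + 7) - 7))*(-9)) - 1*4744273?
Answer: -4743382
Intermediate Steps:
g(a) = 891
g((18 + ((9/(-1 - 1*(-2)) + 7) - 7))*(-9)) - 1*4744273 = 891 - 1*4744273 = 891 - 4744273 = -4743382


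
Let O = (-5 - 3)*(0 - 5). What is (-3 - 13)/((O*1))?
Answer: -⅖ ≈ -0.40000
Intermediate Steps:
O = 40 (O = -8*(-5) = 40)
(-3 - 13)/((O*1)) = (-3 - 13)/((40*1)) = -16/40 = (1/40)*(-16) = -⅖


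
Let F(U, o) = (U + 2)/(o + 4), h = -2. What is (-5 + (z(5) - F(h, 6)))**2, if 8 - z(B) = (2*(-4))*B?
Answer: 1849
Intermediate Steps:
F(U, o) = (2 + U)/(4 + o)
z(B) = 8 + 8*B (z(B) = 8 - 2*(-4)*B = 8 - (-8)*B = 8 + 8*B)
(-5 + (z(5) - F(h, 6)))**2 = (-5 + ((8 + 8*5) - (2 - 2)/(4 + 6)))**2 = (-5 + ((8 + 40) - 0/10))**2 = (-5 + (48 - 0/10))**2 = (-5 + (48 - 1*0))**2 = (-5 + (48 + 0))**2 = (-5 + 48)**2 = 43**2 = 1849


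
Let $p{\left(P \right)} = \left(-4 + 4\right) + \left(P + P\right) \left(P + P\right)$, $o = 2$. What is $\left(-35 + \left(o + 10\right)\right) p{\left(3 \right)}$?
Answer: $-828$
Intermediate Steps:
$p{\left(P \right)} = 4 P^{2}$ ($p{\left(P \right)} = 0 + 2 P 2 P = 0 + 4 P^{2} = 4 P^{2}$)
$\left(-35 + \left(o + 10\right)\right) p{\left(3 \right)} = \left(-35 + \left(2 + 10\right)\right) 4 \cdot 3^{2} = \left(-35 + 12\right) 4 \cdot 9 = \left(-23\right) 36 = -828$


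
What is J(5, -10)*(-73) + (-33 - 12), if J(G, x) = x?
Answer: 685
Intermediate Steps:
J(5, -10)*(-73) + (-33 - 12) = -10*(-73) + (-33 - 12) = 730 - 45 = 685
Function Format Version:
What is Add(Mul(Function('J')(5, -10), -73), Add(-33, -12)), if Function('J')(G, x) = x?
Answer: 685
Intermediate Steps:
Add(Mul(Function('J')(5, -10), -73), Add(-33, -12)) = Add(Mul(-10, -73), Add(-33, -12)) = Add(730, -45) = 685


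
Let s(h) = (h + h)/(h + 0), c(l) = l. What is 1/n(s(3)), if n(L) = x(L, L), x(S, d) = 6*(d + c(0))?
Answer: 1/12 ≈ 0.083333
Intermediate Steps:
x(S, d) = 6*d (x(S, d) = 6*(d + 0) = 6*d)
s(h) = 2 (s(h) = (2*h)/h = 2)
n(L) = 6*L
1/n(s(3)) = 1/(6*2) = 1/12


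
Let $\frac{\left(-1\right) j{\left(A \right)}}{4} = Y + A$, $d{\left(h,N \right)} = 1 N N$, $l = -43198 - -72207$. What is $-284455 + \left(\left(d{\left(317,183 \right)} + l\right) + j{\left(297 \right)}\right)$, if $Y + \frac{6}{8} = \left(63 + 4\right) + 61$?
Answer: $-223654$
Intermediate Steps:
$l = 29009$ ($l = -43198 + 72207 = 29009$)
$Y = \frac{509}{4}$ ($Y = - \frac{3}{4} + \left(\left(63 + 4\right) + 61\right) = - \frac{3}{4} + \left(67 + 61\right) = - \frac{3}{4} + 128 = \frac{509}{4} \approx 127.25$)
$d{\left(h,N \right)} = N^{2}$ ($d{\left(h,N \right)} = N N = N^{2}$)
$j{\left(A \right)} = -509 - 4 A$ ($j{\left(A \right)} = - 4 \left(\frac{509}{4} + A\right) = -509 - 4 A$)
$-284455 + \left(\left(d{\left(317,183 \right)} + l\right) + j{\left(297 \right)}\right) = -284455 + \left(\left(183^{2} + 29009\right) - 1697\right) = -284455 + \left(\left(33489 + 29009\right) - 1697\right) = -284455 + \left(62498 - 1697\right) = -284455 + 60801 = -223654$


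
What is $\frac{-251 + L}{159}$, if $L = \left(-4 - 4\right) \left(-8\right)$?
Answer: $- \frac{187}{159} \approx -1.1761$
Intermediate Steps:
$L = 64$ ($L = \left(-8\right) \left(-8\right) = 64$)
$\frac{-251 + L}{159} = \frac{-251 + 64}{159} = \frac{1}{159} \left(-187\right) = - \frac{187}{159}$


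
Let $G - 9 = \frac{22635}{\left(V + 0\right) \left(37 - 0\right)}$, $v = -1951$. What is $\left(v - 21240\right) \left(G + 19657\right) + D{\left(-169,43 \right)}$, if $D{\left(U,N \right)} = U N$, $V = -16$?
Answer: $- \frac{269475303731}{592} \approx -4.5519 \cdot 10^{8}$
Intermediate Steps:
$D{\left(U,N \right)} = N U$
$G = - \frac{17307}{592}$ ($G = 9 + \frac{22635}{\left(-16 + 0\right) \left(37 - 0\right)} = 9 + \frac{22635}{\left(-16\right) \left(37 + 0\right)} = 9 + \frac{22635}{\left(-16\right) 37} = 9 + \frac{22635}{-592} = 9 + 22635 \left(- \frac{1}{592}\right) = 9 - \frac{22635}{592} = - \frac{17307}{592} \approx -29.235$)
$\left(v - 21240\right) \left(G + 19657\right) + D{\left(-169,43 \right)} = \left(-1951 - 21240\right) \left(- \frac{17307}{592} + 19657\right) + 43 \left(-169\right) = \left(-23191\right) \frac{11619637}{592} - 7267 = - \frac{269471001667}{592} - 7267 = - \frac{269475303731}{592}$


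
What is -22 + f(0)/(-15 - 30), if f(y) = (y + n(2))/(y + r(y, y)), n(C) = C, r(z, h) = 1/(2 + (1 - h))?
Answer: -332/15 ≈ -22.133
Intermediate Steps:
r(z, h) = 1/(3 - h)
f(y) = (2 + y)/(y - 1/(-3 + y)) (f(y) = (y + 2)/(y - 1/(-3 + y)) = (2 + y)/(y - 1/(-3 + y)))
-22 + f(0)/(-15 - 30) = -22 + ((-3 + 0)*(2 + 0)/(-1 + 0*(-3 + 0)))/(-15 - 30) = -22 + (-3*2/(-1 + 0*(-3)))/(-45) = -22 + (-3*2/(-1 + 0))*(-1/45) = -22 + (-3*2/(-1))*(-1/45) = -22 - 1*(-3)*2*(-1/45) = -22 + 6*(-1/45) = -22 - 2/15 = -332/15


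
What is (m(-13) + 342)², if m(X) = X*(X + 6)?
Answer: 187489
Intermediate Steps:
m(X) = X*(6 + X)
(m(-13) + 342)² = (-13*(6 - 13) + 342)² = (-13*(-7) + 342)² = (91 + 342)² = 433² = 187489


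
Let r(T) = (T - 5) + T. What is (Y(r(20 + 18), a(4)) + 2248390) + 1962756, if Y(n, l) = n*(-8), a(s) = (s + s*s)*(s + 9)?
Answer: 4210578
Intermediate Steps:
r(T) = -5 + 2*T (r(T) = (-5 + T) + T = -5 + 2*T)
a(s) = (9 + s)*(s + s²) (a(s) = (s + s²)*(9 + s) = (9 + s)*(s + s²))
Y(n, l) = -8*n
(Y(r(20 + 18), a(4)) + 2248390) + 1962756 = (-8*(-5 + 2*(20 + 18)) + 2248390) + 1962756 = (-8*(-5 + 2*38) + 2248390) + 1962756 = (-8*(-5 + 76) + 2248390) + 1962756 = (-8*71 + 2248390) + 1962756 = (-568 + 2248390) + 1962756 = 2247822 + 1962756 = 4210578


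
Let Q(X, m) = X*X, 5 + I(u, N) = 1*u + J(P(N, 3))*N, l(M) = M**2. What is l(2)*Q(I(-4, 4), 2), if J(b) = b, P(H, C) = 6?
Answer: 900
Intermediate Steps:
I(u, N) = -5 + u + 6*N (I(u, N) = -5 + (1*u + 6*N) = -5 + (u + 6*N) = -5 + u + 6*N)
Q(X, m) = X**2
l(2)*Q(I(-4, 4), 2) = 2**2*(-5 - 4 + 6*4)**2 = 4*(-5 - 4 + 24)**2 = 4*15**2 = 4*225 = 900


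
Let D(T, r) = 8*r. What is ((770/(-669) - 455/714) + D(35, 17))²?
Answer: 9319471833961/517380516 ≈ 18013.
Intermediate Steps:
((770/(-669) - 455/714) + D(35, 17))² = ((770/(-669) - 455/714) + 8*17)² = ((770*(-1/669) - 455*1/714) + 136)² = ((-770/669 - 65/102) + 136)² = (-40675/22746 + 136)² = (3052781/22746)² = 9319471833961/517380516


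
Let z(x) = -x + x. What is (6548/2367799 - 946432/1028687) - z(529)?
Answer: -2234224900692/2435724049913 ≈ -0.91727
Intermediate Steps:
z(x) = 0
(6548/2367799 - 946432/1028687) - z(529) = (6548/2367799 - 946432/1028687) - 1*0 = (6548*(1/2367799) - 946432*1/1028687) + 0 = (6548/2367799 - 946432/1028687) + 0 = -2234224900692/2435724049913 + 0 = -2234224900692/2435724049913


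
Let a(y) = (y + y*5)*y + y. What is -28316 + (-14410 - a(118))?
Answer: -126388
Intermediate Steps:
a(y) = y + 6*y² (a(y) = (y + 5*y)*y + y = (6*y)*y + y = 6*y² + y = y + 6*y²)
-28316 + (-14410 - a(118)) = -28316 + (-14410 - 118*(1 + 6*118)) = -28316 + (-14410 - 118*(1 + 708)) = -28316 + (-14410 - 118*709) = -28316 + (-14410 - 1*83662) = -28316 + (-14410 - 83662) = -28316 - 98072 = -126388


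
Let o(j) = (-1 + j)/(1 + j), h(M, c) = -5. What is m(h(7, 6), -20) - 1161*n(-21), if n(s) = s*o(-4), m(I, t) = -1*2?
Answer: 40633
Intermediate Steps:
o(j) = (-1 + j)/(1 + j)
m(I, t) = -2
n(s) = 5*s/3 (n(s) = s*((-1 - 4)/(1 - 4)) = s*(-5/(-3)) = s*(-⅓*(-5)) = s*(5/3) = 5*s/3)
m(h(7, 6), -20) - 1161*n(-21) = -2 - 1935*(-21) = -2 - 1161*(-35) = -2 + 40635 = 40633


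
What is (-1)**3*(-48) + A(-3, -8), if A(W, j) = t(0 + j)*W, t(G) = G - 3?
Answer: 81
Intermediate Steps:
t(G) = -3 + G
A(W, j) = W*(-3 + j) (A(W, j) = (-3 + (0 + j))*W = (-3 + j)*W = W*(-3 + j))
(-1)**3*(-48) + A(-3, -8) = (-1)**3*(-48) - 3*(-3 - 8) = -1*(-48) - 3*(-11) = 48 + 33 = 81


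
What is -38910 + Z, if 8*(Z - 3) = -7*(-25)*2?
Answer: -155453/4 ≈ -38863.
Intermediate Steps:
Z = 187/4 (Z = 3 + (-7*(-25)*2)/8 = 3 + (175*2)/8 = 3 + (⅛)*350 = 3 + 175/4 = 187/4 ≈ 46.750)
-38910 + Z = -38910 + 187/4 = -155453/4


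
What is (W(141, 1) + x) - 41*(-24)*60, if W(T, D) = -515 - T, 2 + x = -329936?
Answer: -271554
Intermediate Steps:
x = -329938 (x = -2 - 329936 = -329938)
(W(141, 1) + x) - 41*(-24)*60 = ((-515 - 1*141) - 329938) - 41*(-24)*60 = ((-515 - 141) - 329938) + 984*60 = (-656 - 329938) + 59040 = -330594 + 59040 = -271554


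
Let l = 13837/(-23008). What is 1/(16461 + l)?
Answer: 23008/378720851 ≈ 6.0752e-5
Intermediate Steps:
l = -13837/23008 (l = 13837*(-1/23008) = -13837/23008 ≈ -0.60140)
1/(16461 + l) = 1/(16461 - 13837/23008) = 1/(378720851/23008) = 23008/378720851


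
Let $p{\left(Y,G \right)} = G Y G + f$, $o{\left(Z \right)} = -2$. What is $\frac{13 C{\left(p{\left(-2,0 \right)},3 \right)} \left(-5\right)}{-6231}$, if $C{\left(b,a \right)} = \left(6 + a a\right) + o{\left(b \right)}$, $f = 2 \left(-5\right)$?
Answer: $\frac{845}{6231} \approx 0.13561$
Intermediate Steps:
$f = -10$
$p{\left(Y,G \right)} = -10 + Y G^{2}$ ($p{\left(Y,G \right)} = G Y G - 10 = Y G^{2} - 10 = -10 + Y G^{2}$)
$C{\left(b,a \right)} = 4 + a^{2}$ ($C{\left(b,a \right)} = \left(6 + a a\right) - 2 = \left(6 + a^{2}\right) - 2 = 4 + a^{2}$)
$\frac{13 C{\left(p{\left(-2,0 \right)},3 \right)} \left(-5\right)}{-6231} = \frac{13 \left(4 + 3^{2}\right) \left(-5\right)}{-6231} = 13 \left(4 + 9\right) \left(-5\right) \left(- \frac{1}{6231}\right) = 13 \cdot 13 \left(-5\right) \left(- \frac{1}{6231}\right) = 169 \left(-5\right) \left(- \frac{1}{6231}\right) = \left(-845\right) \left(- \frac{1}{6231}\right) = \frac{845}{6231}$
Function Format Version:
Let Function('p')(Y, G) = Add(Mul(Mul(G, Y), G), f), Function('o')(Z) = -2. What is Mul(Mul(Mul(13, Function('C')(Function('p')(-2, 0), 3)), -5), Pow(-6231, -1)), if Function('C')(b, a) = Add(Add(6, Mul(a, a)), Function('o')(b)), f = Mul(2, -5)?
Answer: Rational(845, 6231) ≈ 0.13561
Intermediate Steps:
f = -10
Function('p')(Y, G) = Add(-10, Mul(Y, Pow(G, 2))) (Function('p')(Y, G) = Add(Mul(Mul(G, Y), G), -10) = Add(Mul(Y, Pow(G, 2)), -10) = Add(-10, Mul(Y, Pow(G, 2))))
Function('C')(b, a) = Add(4, Pow(a, 2)) (Function('C')(b, a) = Add(Add(6, Mul(a, a)), -2) = Add(Add(6, Pow(a, 2)), -2) = Add(4, Pow(a, 2)))
Mul(Mul(Mul(13, Function('C')(Function('p')(-2, 0), 3)), -5), Pow(-6231, -1)) = Mul(Mul(Mul(13, Add(4, Pow(3, 2))), -5), Pow(-6231, -1)) = Mul(Mul(Mul(13, Add(4, 9)), -5), Rational(-1, 6231)) = Mul(Mul(Mul(13, 13), -5), Rational(-1, 6231)) = Mul(Mul(169, -5), Rational(-1, 6231)) = Mul(-845, Rational(-1, 6231)) = Rational(845, 6231)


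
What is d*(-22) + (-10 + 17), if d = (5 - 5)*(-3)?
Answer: 7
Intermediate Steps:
d = 0 (d = 0*(-3) = 0)
d*(-22) + (-10 + 17) = 0*(-22) + (-10 + 17) = 0 + 7 = 7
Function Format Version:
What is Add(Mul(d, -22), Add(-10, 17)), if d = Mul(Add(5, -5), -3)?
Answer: 7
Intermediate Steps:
d = 0 (d = Mul(0, -3) = 0)
Add(Mul(d, -22), Add(-10, 17)) = Add(Mul(0, -22), Add(-10, 17)) = Add(0, 7) = 7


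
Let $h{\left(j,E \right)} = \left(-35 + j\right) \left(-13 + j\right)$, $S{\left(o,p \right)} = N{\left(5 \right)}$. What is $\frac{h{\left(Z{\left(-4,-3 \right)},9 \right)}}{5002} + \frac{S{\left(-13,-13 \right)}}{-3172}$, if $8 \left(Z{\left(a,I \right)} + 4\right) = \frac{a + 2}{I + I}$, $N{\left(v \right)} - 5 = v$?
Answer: $\frac{4829005}{37454976} \approx 0.12893$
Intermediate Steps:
$N{\left(v \right)} = 5 + v$
$Z{\left(a,I \right)} = -4 + \frac{2 + a}{16 I}$ ($Z{\left(a,I \right)} = -4 + \frac{\left(a + 2\right) \frac{1}{I + I}}{8} = -4 + \frac{\left(2 + a\right) \frac{1}{2 I}}{8} = -4 + \frac{\frac{1}{2} \frac{1}{I} \left(2 + a\right)}{8} = -4 + \frac{2 + a}{16 I}$)
$S{\left(o,p \right)} = 10$ ($S{\left(o,p \right)} = 5 + 5 = 10$)
$\frac{h{\left(Z{\left(-4,-3 \right)},9 \right)}}{5002} + \frac{S{\left(-13,-13 \right)}}{-3172} = \frac{455 + \left(\frac{2 - 4 - -192}{16 \left(-3\right)}\right)^{2} - 48 \frac{2 - 4 - -192}{16 \left(-3\right)}}{5002} + \frac{10}{-3172} = \left(455 + \left(\frac{1}{16} \left(- \frac{1}{3}\right) \left(2 - 4 + 192\right)\right)^{2} - 48 \cdot \frac{1}{16} \left(- \frac{1}{3}\right) \left(2 - 4 + 192\right)\right) \frac{1}{5002} + 10 \left(- \frac{1}{3172}\right) = \left(455 + \left(\frac{1}{16} \left(- \frac{1}{3}\right) 190\right)^{2} - 48 \cdot \frac{1}{16} \left(- \frac{1}{3}\right) 190\right) \frac{1}{5002} - \frac{5}{1586} = \left(455 + \left(- \frac{95}{24}\right)^{2} - -190\right) \frac{1}{5002} - \frac{5}{1586} = \left(455 + \frac{9025}{576} + 190\right) \frac{1}{5002} - \frac{5}{1586} = \frac{380545}{576} \cdot \frac{1}{5002} - \frac{5}{1586} = \frac{380545}{2881152} - \frac{5}{1586} = \frac{4829005}{37454976}$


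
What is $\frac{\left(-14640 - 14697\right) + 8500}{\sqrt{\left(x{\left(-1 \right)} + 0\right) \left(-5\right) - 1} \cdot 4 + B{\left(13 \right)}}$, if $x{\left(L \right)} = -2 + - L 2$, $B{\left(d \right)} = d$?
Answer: $- \frac{270881}{185} + \frac{83348 i}{185} \approx -1464.2 + 450.53 i$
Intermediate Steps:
$x{\left(L \right)} = -2 - 2 L$
$\frac{\left(-14640 - 14697\right) + 8500}{\sqrt{\left(x{\left(-1 \right)} + 0\right) \left(-5\right) - 1} \cdot 4 + B{\left(13 \right)}} = \frac{\left(-14640 - 14697\right) + 8500}{\sqrt{\left(\left(-2 - -2\right) + 0\right) \left(-5\right) - 1} \cdot 4 + 13} = \frac{-29337 + 8500}{\sqrt{\left(\left(-2 + 2\right) + 0\right) \left(-5\right) - 1} \cdot 4 + 13} = - \frac{20837}{\sqrt{\left(0 + 0\right) \left(-5\right) - 1} \cdot 4 + 13} = - \frac{20837}{\sqrt{0 \left(-5\right) - 1} \cdot 4 + 13} = - \frac{20837}{\sqrt{0 - 1} \cdot 4 + 13} = - \frac{20837}{\sqrt{-1} \cdot 4 + 13} = - \frac{20837}{i 4 + 13} = - \frac{20837}{4 i + 13} = - \frac{20837}{13 + 4 i} = - 20837 \frac{13 - 4 i}{185} = - \frac{20837 \left(13 - 4 i\right)}{185}$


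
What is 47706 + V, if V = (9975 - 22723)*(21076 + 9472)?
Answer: -389378198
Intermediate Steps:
V = -389425904 (V = -12748*30548 = -389425904)
47706 + V = 47706 - 389425904 = -389378198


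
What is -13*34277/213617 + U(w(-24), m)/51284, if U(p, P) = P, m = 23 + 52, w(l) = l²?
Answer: -22836180409/10955134228 ≈ -2.0845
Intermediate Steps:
m = 75
-13*34277/213617 + U(w(-24), m)/51284 = -13*34277/213617 + 75/51284 = -445601*1/213617 + 75*(1/51284) = -445601/213617 + 75/51284 = -22836180409/10955134228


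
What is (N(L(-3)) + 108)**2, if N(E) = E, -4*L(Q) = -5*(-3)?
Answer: 173889/16 ≈ 10868.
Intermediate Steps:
L(Q) = -15/4 (L(Q) = -(-5)*(-3)/4 = -1/4*15 = -15/4)
(N(L(-3)) + 108)**2 = (-15/4 + 108)**2 = (417/4)**2 = 173889/16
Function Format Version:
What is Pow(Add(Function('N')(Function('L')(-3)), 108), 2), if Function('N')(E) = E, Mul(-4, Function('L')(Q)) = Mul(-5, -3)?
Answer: Rational(173889, 16) ≈ 10868.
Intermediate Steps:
Function('L')(Q) = Rational(-15, 4) (Function('L')(Q) = Mul(Rational(-1, 4), Mul(-5, -3)) = Mul(Rational(-1, 4), 15) = Rational(-15, 4))
Pow(Add(Function('N')(Function('L')(-3)), 108), 2) = Pow(Add(Rational(-15, 4), 108), 2) = Pow(Rational(417, 4), 2) = Rational(173889, 16)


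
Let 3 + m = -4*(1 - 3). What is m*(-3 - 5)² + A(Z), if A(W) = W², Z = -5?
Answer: 345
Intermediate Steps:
m = 5 (m = -3 - 4*(1 - 3) = -3 - 4*(-2) = -3 + 8 = 5)
m*(-3 - 5)² + A(Z) = 5*(-3 - 5)² + (-5)² = 5*(-8)² + 25 = 5*64 + 25 = 320 + 25 = 345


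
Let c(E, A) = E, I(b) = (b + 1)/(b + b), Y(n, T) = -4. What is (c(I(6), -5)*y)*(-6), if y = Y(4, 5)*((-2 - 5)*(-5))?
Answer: 490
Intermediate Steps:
I(b) = (1 + b)/(2*b) (I(b) = (1 + b)/((2*b)) = (1 + b)*(1/(2*b)) = (1 + b)/(2*b))
y = -140 (y = -4*(-2 - 5)*(-5) = -(-28)*(-5) = -4*35 = -140)
(c(I(6), -5)*y)*(-6) = (((½)*(1 + 6)/6)*(-140))*(-6) = (((½)*(⅙)*7)*(-140))*(-6) = ((7/12)*(-140))*(-6) = -245/3*(-6) = 490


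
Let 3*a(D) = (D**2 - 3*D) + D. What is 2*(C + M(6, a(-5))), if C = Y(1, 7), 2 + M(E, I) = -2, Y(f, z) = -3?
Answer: -14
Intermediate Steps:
a(D) = -2*D/3 + D**2/3 (a(D) = ((D**2 - 3*D) + D)/3 = (D**2 - 2*D)/3 = -2*D/3 + D**2/3)
M(E, I) = -4 (M(E, I) = -2 - 2 = -4)
C = -3
2*(C + M(6, a(-5))) = 2*(-3 - 4) = 2*(-7) = -14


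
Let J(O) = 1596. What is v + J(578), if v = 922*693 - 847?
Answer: 639695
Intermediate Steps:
v = 638099 (v = 638946 - 847 = 638099)
v + J(578) = 638099 + 1596 = 639695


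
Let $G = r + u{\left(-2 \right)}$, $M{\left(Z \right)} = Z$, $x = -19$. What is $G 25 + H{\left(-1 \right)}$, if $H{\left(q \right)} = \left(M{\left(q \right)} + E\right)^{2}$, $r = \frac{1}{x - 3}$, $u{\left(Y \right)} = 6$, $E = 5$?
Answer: $\frac{3627}{22} \approx 164.86$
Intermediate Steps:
$r = - \frac{1}{22}$ ($r = \frac{1}{-19 - 3} = \frac{1}{-22} = - \frac{1}{22} \approx -0.045455$)
$G = \frac{131}{22}$ ($G = - \frac{1}{22} + 6 = \frac{131}{22} \approx 5.9545$)
$H{\left(q \right)} = \left(5 + q\right)^{2}$ ($H{\left(q \right)} = \left(q + 5\right)^{2} = \left(5 + q\right)^{2}$)
$G 25 + H{\left(-1 \right)} = \frac{131}{22} \cdot 25 + \left(5 - 1\right)^{2} = \frac{3275}{22} + 4^{2} = \frac{3275}{22} + 16 = \frac{3627}{22}$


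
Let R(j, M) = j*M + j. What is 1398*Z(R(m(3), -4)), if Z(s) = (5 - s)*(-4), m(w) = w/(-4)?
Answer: -15378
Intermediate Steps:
m(w) = -w/4 (m(w) = w*(-¼) = -w/4)
R(j, M) = j + M*j (R(j, M) = M*j + j = j + M*j)
Z(s) = -20 + 4*s
1398*Z(R(m(3), -4)) = 1398*(-20 + 4*((-¼*3)*(1 - 4))) = 1398*(-20 + 4*(-¾*(-3))) = 1398*(-20 + 4*(9/4)) = 1398*(-20 + 9) = 1398*(-11) = -15378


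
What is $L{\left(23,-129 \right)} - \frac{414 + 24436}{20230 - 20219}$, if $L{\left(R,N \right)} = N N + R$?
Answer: $\frac{158454}{11} \approx 14405.0$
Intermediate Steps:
$L{\left(R,N \right)} = R + N^{2}$ ($L{\left(R,N \right)} = N^{2} + R = R + N^{2}$)
$L{\left(23,-129 \right)} - \frac{414 + 24436}{20230 - 20219} = \left(23 + \left(-129\right)^{2}\right) - \frac{414 + 24436}{20230 - 20219} = \left(23 + 16641\right) - \frac{24850}{11} = 16664 - 24850 \cdot \frac{1}{11} = 16664 - \frac{24850}{11} = \frac{158454}{11}$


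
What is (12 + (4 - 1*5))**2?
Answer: 121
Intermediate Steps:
(12 + (4 - 1*5))**2 = (12 + (4 - 5))**2 = (12 - 1)**2 = 11**2 = 121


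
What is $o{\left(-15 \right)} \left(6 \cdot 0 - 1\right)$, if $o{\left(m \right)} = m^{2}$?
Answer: $-225$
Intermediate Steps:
$o{\left(-15 \right)} \left(6 \cdot 0 - 1\right) = \left(-15\right)^{2} \left(6 \cdot 0 - 1\right) = 225 \left(0 - 1\right) = 225 \left(-1\right) = -225$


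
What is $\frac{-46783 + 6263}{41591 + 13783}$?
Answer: $- \frac{20260}{27687} \approx -0.73175$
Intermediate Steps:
$\frac{-46783 + 6263}{41591 + 13783} = - \frac{40520}{55374} = \left(-40520\right) \frac{1}{55374} = - \frac{20260}{27687}$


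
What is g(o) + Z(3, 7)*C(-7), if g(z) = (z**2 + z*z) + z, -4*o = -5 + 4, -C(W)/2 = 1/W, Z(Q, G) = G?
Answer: 19/8 ≈ 2.3750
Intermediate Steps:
C(W) = -2/W
o = 1/4 (o = -(-5 + 4)/4 = -1/4*(-1) = 1/4 ≈ 0.25000)
g(z) = z + 2*z**2 (g(z) = (z**2 + z**2) + z = 2*z**2 + z = z + 2*z**2)
g(o) + Z(3, 7)*C(-7) = (1 + 2*(1/4))/4 + 7*(-2/(-7)) = (1 + 1/2)/4 + 7*(-2*(-1/7)) = (1/4)*(3/2) + 7*(2/7) = 3/8 + 2 = 19/8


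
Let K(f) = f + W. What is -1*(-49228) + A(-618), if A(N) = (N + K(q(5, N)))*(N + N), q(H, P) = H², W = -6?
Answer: 789592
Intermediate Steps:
K(f) = -6 + f (K(f) = f - 6 = -6 + f)
A(N) = 2*N*(19 + N) (A(N) = (N + (-6 + 5²))*(N + N) = (N + (-6 + 25))*(2*N) = (N + 19)*(2*N) = (19 + N)*(2*N) = 2*N*(19 + N))
-1*(-49228) + A(-618) = -1*(-49228) + 2*(-618)*(19 - 618) = 49228 + 2*(-618)*(-599) = 49228 + 740364 = 789592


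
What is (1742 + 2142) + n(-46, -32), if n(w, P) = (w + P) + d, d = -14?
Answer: 3792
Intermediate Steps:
n(w, P) = -14 + P + w (n(w, P) = (w + P) - 14 = (P + w) - 14 = -14 + P + w)
(1742 + 2142) + n(-46, -32) = (1742 + 2142) + (-14 - 32 - 46) = 3884 - 92 = 3792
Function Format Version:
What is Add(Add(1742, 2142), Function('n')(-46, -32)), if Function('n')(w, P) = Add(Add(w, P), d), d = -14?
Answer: 3792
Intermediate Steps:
Function('n')(w, P) = Add(-14, P, w) (Function('n')(w, P) = Add(Add(w, P), -14) = Add(Add(P, w), -14) = Add(-14, P, w))
Add(Add(1742, 2142), Function('n')(-46, -32)) = Add(Add(1742, 2142), Add(-14, -32, -46)) = Add(3884, -92) = 3792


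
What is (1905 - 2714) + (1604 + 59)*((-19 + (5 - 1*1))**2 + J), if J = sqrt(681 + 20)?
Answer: 373366 + 1663*sqrt(701) ≈ 4.1740e+5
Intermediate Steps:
J = sqrt(701) ≈ 26.476
(1905 - 2714) + (1604 + 59)*((-19 + (5 - 1*1))**2 + J) = (1905 - 2714) + (1604 + 59)*((-19 + (5 - 1*1))**2 + sqrt(701)) = -809 + 1663*((-19 + (5 - 1))**2 + sqrt(701)) = -809 + 1663*((-19 + 4)**2 + sqrt(701)) = -809 + 1663*((-15)**2 + sqrt(701)) = -809 + 1663*(225 + sqrt(701)) = -809 + (374175 + 1663*sqrt(701)) = 373366 + 1663*sqrt(701)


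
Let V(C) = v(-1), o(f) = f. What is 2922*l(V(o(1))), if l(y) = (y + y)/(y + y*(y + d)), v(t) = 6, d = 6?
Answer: 5844/13 ≈ 449.54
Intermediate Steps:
V(C) = 6
l(y) = 2*y/(y + y*(6 + y)) (l(y) = (y + y)/(y + y*(y + 6)) = (2*y)/(y + y*(6 + y)) = 2*y/(y + y*(6 + y)))
2922*l(V(o(1))) = 2922*(2/(7 + 6)) = 2922*(2/13) = 5844/13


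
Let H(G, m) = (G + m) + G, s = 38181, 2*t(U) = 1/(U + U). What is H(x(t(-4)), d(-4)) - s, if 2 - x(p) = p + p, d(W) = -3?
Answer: -152719/4 ≈ -38180.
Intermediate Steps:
t(U) = 1/(4*U) (t(U) = 1/(2*(U + U)) = 1/(2*((2*U))) = (1/(2*U))/2 = 1/(4*U))
x(p) = 2 - 2*p (x(p) = 2 - (p + p) = 2 - 2*p)
H(G, m) = m + 2*G
H(x(t(-4)), d(-4)) - s = (-3 + 2*(2 - 1/(2*(-4)))) - 1*38181 = (-3 + 2*(2 - (-1)/(2*4))) - 38181 = (-3 + 2*(2 - 2*(-1/16))) - 38181 = (-3 + 2*(2 + 1/8)) - 38181 = (-3 + 2*(17/8)) - 38181 = (-3 + 17/4) - 38181 = 5/4 - 38181 = -152719/4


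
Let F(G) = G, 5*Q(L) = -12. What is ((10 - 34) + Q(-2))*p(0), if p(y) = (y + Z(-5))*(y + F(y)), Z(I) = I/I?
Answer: 0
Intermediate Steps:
Q(L) = -12/5 (Q(L) = (⅕)*(-12) = -12/5)
Z(I) = 1
p(y) = 2*y*(1 + y) (p(y) = (y + 1)*(y + y) = (1 + y)*(2*y) = 2*y*(1 + y))
((10 - 34) + Q(-2))*p(0) = ((10 - 34) - 12/5)*(2*0*(1 + 0)) = (-24 - 12/5)*(2*0*1) = -132/5*0 = 0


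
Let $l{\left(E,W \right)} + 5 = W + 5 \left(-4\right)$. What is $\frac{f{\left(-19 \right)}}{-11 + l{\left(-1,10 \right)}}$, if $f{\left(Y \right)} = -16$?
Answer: $\frac{8}{13} \approx 0.61539$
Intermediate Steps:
$l{\left(E,W \right)} = -25 + W$ ($l{\left(E,W \right)} = -5 + \left(W + 5 \left(-4\right)\right) = -5 + \left(W - 20\right) = -5 + \left(-20 + W\right) = -25 + W$)
$\frac{f{\left(-19 \right)}}{-11 + l{\left(-1,10 \right)}} = - \frac{16}{-11 + \left(-25 + 10\right)} = - \frac{16}{-11 - 15} = - \frac{16}{-26} = \left(-16\right) \left(- \frac{1}{26}\right) = \frac{8}{13}$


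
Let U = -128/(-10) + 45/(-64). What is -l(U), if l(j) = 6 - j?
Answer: 1951/320 ≈ 6.0969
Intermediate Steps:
U = 3871/320 (U = -128*(-⅒) + 45*(-1/64) = 64/5 - 45/64 = 3871/320 ≈ 12.097)
-l(U) = -(6 - 1*3871/320) = -(6 - 3871/320) = -1*(-1951/320) = 1951/320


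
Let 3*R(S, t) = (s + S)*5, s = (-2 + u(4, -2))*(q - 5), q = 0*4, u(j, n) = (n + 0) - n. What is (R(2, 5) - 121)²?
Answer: 10201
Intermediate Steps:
u(j, n) = 0 (u(j, n) = n - n = 0)
q = 0
s = 10 (s = (-2 + 0)*(0 - 5) = -2*(-5) = 10)
R(S, t) = 50/3 + 5*S/3 (R(S, t) = ((10 + S)*5)/3 = (50 + 5*S)/3 = 50/3 + 5*S/3)
(R(2, 5) - 121)² = ((50/3 + (5/3)*2) - 121)² = ((50/3 + 10/3) - 121)² = (20 - 121)² = (-101)² = 10201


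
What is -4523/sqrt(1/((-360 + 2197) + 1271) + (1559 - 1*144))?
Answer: -9046*sqrt(3417106917)/4397821 ≈ -120.24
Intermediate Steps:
-4523/sqrt(1/((-360 + 2197) + 1271) + (1559 - 1*144)) = -4523/sqrt(1/(1837 + 1271) + (1559 - 144)) = -4523/sqrt(1/3108 + 1415) = -4523*2*sqrt(3417106917)/4397821 = -9046*sqrt(3417106917)/4397821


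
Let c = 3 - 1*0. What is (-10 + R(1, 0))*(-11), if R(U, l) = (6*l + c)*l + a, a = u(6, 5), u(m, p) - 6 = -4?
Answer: 88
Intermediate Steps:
u(m, p) = 2 (u(m, p) = 6 - 4 = 2)
a = 2
c = 3 (c = 3 + 0 = 3)
R(U, l) = 2 + l*(3 + 6*l) (R(U, l) = (6*l + 3)*l + 2 = (3 + 6*l)*l + 2 = l*(3 + 6*l) + 2 = 2 + l*(3 + 6*l))
(-10 + R(1, 0))*(-11) = (-10 + (2 + 3*0 + 6*0**2))*(-11) = (-10 + (2 + 0 + 6*0))*(-11) = (-10 + (2 + 0 + 0))*(-11) = (-10 + 2)*(-11) = -8*(-11) = 88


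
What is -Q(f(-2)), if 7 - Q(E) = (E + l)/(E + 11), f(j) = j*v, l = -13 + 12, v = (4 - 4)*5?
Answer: -78/11 ≈ -7.0909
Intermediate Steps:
v = 0 (v = 0*5 = 0)
l = -1
f(j) = 0 (f(j) = j*0 = 0)
Q(E) = 7 - (-1 + E)/(11 + E) (Q(E) = 7 - (E - 1)/(E + 11) = 7 - (-1 + E)/(11 + E))
-Q(f(-2)) = -6*(13 + 0)/(11 + 0) = -6*13/11 = -1*78/11 = -78/11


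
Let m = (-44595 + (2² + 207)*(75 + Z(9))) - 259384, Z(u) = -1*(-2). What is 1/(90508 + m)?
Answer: -1/197224 ≈ -5.0704e-6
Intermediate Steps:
Z(u) = 2
m = -287732 (m = (-44595 + (2² + 207)*(75 + 2)) - 259384 = (-44595 + (4 + 207)*77) - 259384 = (-44595 + 211*77) - 259384 = (-44595 + 16247) - 259384 = -28348 - 259384 = -287732)
1/(90508 + m) = 1/(90508 - 287732) = 1/(-197224) = -1/197224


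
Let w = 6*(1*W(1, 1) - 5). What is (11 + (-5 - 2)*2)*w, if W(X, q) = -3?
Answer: 144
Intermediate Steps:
w = -48 (w = 6*(1*(-3) - 5) = 6*(-3 - 5) = 6*(-8) = -48)
(11 + (-5 - 2)*2)*w = (11 + (-5 - 2)*2)*(-48) = (11 - 7*2)*(-48) = (11 - 14)*(-48) = -3*(-48) = 144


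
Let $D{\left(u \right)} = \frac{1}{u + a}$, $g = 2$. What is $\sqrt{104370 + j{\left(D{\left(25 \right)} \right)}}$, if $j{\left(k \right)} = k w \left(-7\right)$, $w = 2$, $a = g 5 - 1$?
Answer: $\frac{\sqrt{30162811}}{17} \approx 323.06$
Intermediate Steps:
$a = 9$ ($a = 2 \cdot 5 - 1 = 10 - 1 = 9$)
$D{\left(u \right)} = \frac{1}{9 + u}$ ($D{\left(u \right)} = \frac{1}{u + 9} = \frac{1}{9 + u}$)
$j{\left(k \right)} = - 14 k$ ($j{\left(k \right)} = k 2 \left(-7\right) = 2 k \left(-7\right) = - 14 k$)
$\sqrt{104370 + j{\left(D{\left(25 \right)} \right)}} = \sqrt{104370 - \frac{14}{9 + 25}} = \sqrt{104370 - \frac{14}{34}} = \sqrt{104370 - \frac{7}{17}} = \sqrt{\frac{1774283}{17}} = \frac{\sqrt{30162811}}{17}$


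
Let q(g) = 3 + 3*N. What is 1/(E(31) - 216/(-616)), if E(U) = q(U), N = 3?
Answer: 77/951 ≈ 0.080967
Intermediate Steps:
q(g) = 12 (q(g) = 3 + 3*3 = 3 + 9 = 12)
E(U) = 12
1/(E(31) - 216/(-616)) = 1/(12 - 216/(-616)) = 1/(12 - 216*(-1/616)) = 1/(12 + 27/77) = 1/(951/77) = 77/951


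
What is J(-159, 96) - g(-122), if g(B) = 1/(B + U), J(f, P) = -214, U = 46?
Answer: -16263/76 ≈ -213.99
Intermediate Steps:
g(B) = 1/(46 + B) (g(B) = 1/(B + 46) = 1/(46 + B))
J(-159, 96) - g(-122) = -214 - 1/(46 - 122) = -214 - 1/(-76) = -214 - 1*(-1/76) = -214 + 1/76 = -16263/76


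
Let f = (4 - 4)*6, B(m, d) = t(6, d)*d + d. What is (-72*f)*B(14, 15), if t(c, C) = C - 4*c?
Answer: 0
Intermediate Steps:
B(m, d) = d + d*(-24 + d) (B(m, d) = (d - 4*6)*d + d = (d - 24)*d + d = (-24 + d)*d + d = d*(-24 + d) + d = d + d*(-24 + d))
f = 0 (f = 0*6 = 0)
(-72*f)*B(14, 15) = (-72*0)*(15*(-23 + 15)) = 0*(15*(-8)) = 0*(-120) = 0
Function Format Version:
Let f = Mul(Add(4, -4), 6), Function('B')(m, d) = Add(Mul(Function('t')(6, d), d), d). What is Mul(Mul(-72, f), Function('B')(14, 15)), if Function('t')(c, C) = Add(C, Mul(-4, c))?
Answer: 0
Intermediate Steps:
Function('B')(m, d) = Add(d, Mul(d, Add(-24, d))) (Function('B')(m, d) = Add(Mul(Add(d, Mul(-4, 6)), d), d) = Add(Mul(Add(d, -24), d), d) = Add(Mul(Add(-24, d), d), d) = Add(Mul(d, Add(-24, d)), d) = Add(d, Mul(d, Add(-24, d))))
f = 0 (f = Mul(0, 6) = 0)
Mul(Mul(-72, f), Function('B')(14, 15)) = Mul(Mul(-72, 0), Mul(15, Add(-23, 15))) = Mul(0, Mul(15, -8)) = Mul(0, -120) = 0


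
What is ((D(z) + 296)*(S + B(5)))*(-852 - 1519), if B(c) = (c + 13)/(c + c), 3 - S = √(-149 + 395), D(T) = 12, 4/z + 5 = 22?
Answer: -17526432/5 + 730268*√246 ≈ 7.9485e+6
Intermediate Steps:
z = 4/17 (z = 4/(-5 + 22) = 4/17 ≈ 0.23529)
S = 3 - √246 (S = 3 - √(-149 + 395) = 3 - √246 ≈ -12.684)
B(c) = (13 + c)/(2*c) (B(c) = (13 + c)/((2*c)) = (13 + c)*(1/(2*c)) = (13 + c)/(2*c))
((D(z) + 296)*(S + B(5)))*(-852 - 1519) = ((12 + 296)*((3 - √246) + (½)*(13 + 5)/5))*(-852 - 1519) = (308*((3 - √246) + (½)*(⅕)*18))*(-2371) = (308*((3 - √246) + 9/5))*(-2371) = (308*(24/5 - √246))*(-2371) = (7392/5 - 308*√246)*(-2371) = -17526432/5 + 730268*√246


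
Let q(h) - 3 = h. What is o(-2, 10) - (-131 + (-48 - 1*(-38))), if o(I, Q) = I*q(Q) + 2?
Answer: 117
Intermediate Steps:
q(h) = 3 + h
o(I, Q) = 2 + I*(3 + Q) (o(I, Q) = I*(3 + Q) + 2 = 2 + I*(3 + Q))
o(-2, 10) - (-131 + (-48 - 1*(-38))) = (2 - 2*(3 + 10)) - (-131 + (-48 - 1*(-38))) = (2 - 2*13) - (-131 + (-48 + 38)) = (2 - 26) - (-131 - 10) = -24 - 1*(-141) = -24 + 141 = 117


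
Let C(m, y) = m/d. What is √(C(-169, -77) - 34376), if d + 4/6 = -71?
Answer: I*√1588921595/215 ≈ 185.4*I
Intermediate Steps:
d = -215/3 (d = -⅔ - 71 = -215/3 ≈ -71.667)
C(m, y) = -3*m/215 (C(m, y) = m/(-215/3) = m*(-3/215) = -3*m/215)
√(C(-169, -77) - 34376) = √(-3/215*(-169) - 34376) = √(507/215 - 34376) = √(-7390333/215) = I*√1588921595/215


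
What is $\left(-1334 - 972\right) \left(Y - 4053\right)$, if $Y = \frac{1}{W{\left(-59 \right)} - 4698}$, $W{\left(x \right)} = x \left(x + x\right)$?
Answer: $\frac{10579917623}{1132} \approx 9.3462 \cdot 10^{6}$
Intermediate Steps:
$W{\left(x \right)} = 2 x^{2}$ ($W{\left(x \right)} = x 2 x = 2 x^{2}$)
$Y = \frac{1}{2264}$ ($Y = \frac{1}{2 \left(-59\right)^{2} - 4698} = \frac{1}{2 \cdot 3481 - 4698} = \frac{1}{6962 - 4698} = \frac{1}{2264} \approx 0.0004417$)
$\left(-1334 - 972\right) \left(Y - 4053\right) = \left(-1334 - 972\right) \left(\frac{1}{2264} - 4053\right) = \left(-2306\right) \left(- \frac{9175991}{2264}\right) = \frac{10579917623}{1132}$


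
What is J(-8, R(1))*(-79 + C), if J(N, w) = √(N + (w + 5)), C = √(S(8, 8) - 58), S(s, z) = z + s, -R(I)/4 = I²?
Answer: I*√7*(-79 + I*√42) ≈ -17.146 - 209.01*I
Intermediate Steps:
R(I) = -4*I²
S(s, z) = s + z
C = I*√42 (C = √((8 + 8) - 58) = √(16 - 58) = √(-42) = I*√42 ≈ 6.4807*I)
J(N, w) = √(5 + N + w) (J(N, w) = √(N + (5 + w)) = √(5 + N + w))
J(-8, R(1))*(-79 + C) = √(5 - 8 - 4*1²)*(-79 + I*√42) = √(5 - 8 - 4*1)*(-79 + I*√42) = √(5 - 8 - 4)*(-79 + I*√42) = √(-7)*(-79 + I*√42) = (I*√7)*(-79 + I*√42) = I*√7*(-79 + I*√42)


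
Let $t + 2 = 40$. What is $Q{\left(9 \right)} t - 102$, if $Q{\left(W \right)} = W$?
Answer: $240$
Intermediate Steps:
$t = 38$ ($t = -2 + 40 = 38$)
$Q{\left(9 \right)} t - 102 = 9 \cdot 38 - 102 = 342 - 102 = 240$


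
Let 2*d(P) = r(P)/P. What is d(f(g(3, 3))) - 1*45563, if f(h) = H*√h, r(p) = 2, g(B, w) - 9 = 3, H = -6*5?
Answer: -45563 - √3/180 ≈ -45563.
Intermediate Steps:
H = -30
g(B, w) = 12 (g(B, w) = 9 + 3 = 12)
f(h) = -30*√h
d(P) = 1/P (d(P) = (2/P)/2 = 1/P)
d(f(g(3, 3))) - 1*45563 = 1/(-60*√3) - 1*45563 = 1/(-60*√3) - 45563 = -√3/180 - 45563 = -45563 - √3/180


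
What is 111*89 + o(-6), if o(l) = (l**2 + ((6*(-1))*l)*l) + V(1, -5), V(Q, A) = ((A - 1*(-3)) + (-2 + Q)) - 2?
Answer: 9694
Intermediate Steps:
V(Q, A) = -1 + A + Q (V(Q, A) = ((A + 3) + (-2 + Q)) - 2 = ((3 + A) + (-2 + Q)) - 2 = (1 + A + Q) - 2 = -1 + A + Q)
o(l) = -5 - 5*l**2 (o(l) = (l**2 + ((6*(-1))*l)*l) + (-1 - 5 + 1) = (l**2 + (-6*l)*l) - 5 = (l**2 - 6*l**2) - 5 = -5*l**2 - 5 = -5 - 5*l**2)
111*89 + o(-6) = 111*89 + (-5 - 5*(-6)**2) = 9879 + (-5 - 5*36) = 9879 + (-5 - 180) = 9879 - 185 = 9694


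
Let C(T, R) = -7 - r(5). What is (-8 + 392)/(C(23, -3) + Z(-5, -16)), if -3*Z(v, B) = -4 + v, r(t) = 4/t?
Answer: -80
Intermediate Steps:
Z(v, B) = 4/3 - v/3 (Z(v, B) = -(-4 + v)/3 = 4/3 - v/3)
C(T, R) = -39/5 (C(T, R) = -7 - 4/5 = -39/5)
(-8 + 392)/(C(23, -3) + Z(-5, -16)) = (-8 + 392)/(-39/5 + (4/3 - 1/3*(-5))) = 384/(-39/5 + (4/3 + 5/3)) = 384/(-39/5 + 3) = 384/(-24/5) = 384*(-5/24) = -80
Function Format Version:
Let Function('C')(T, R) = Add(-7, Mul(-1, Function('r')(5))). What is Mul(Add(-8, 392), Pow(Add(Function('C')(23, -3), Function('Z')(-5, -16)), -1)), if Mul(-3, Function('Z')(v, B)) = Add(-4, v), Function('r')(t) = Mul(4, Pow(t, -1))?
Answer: -80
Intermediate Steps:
Function('Z')(v, B) = Add(Rational(4, 3), Mul(Rational(-1, 3), v)) (Function('Z')(v, B) = Mul(Rational(-1, 3), Add(-4, v)) = Add(Rational(4, 3), Mul(Rational(-1, 3), v)))
Function('C')(T, R) = Rational(-39, 5) (Function('C')(T, R) = Add(-7, Mul(-1, Mul(4, Pow(5, -1)))) = Add(-7, Mul(-1, Mul(4, Rational(1, 5)))) = Add(-7, Mul(-1, Rational(4, 5))) = Add(-7, Rational(-4, 5)) = Rational(-39, 5))
Mul(Add(-8, 392), Pow(Add(Function('C')(23, -3), Function('Z')(-5, -16)), -1)) = Mul(Add(-8, 392), Pow(Add(Rational(-39, 5), Add(Rational(4, 3), Mul(Rational(-1, 3), -5))), -1)) = Mul(384, Pow(Add(Rational(-39, 5), Add(Rational(4, 3), Rational(5, 3))), -1)) = Mul(384, Pow(Add(Rational(-39, 5), 3), -1)) = Mul(384, Pow(Rational(-24, 5), -1)) = Mul(384, Rational(-5, 24)) = -80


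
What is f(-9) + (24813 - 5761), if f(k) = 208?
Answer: 19260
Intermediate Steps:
f(-9) + (24813 - 5761) = 208 + (24813 - 5761) = 208 + 19052 = 19260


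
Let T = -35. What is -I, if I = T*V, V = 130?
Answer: 4550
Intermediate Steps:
I = -4550 (I = -35*130 = -4550)
-I = -1*(-4550) = 4550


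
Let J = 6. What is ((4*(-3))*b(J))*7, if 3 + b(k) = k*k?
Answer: -2772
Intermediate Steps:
b(k) = -3 + k**2 (b(k) = -3 + k*k = -3 + k**2)
((4*(-3))*b(J))*7 = ((4*(-3))*(-3 + 6**2))*7 = -12*(-3 + 36)*7 = -12*33*7 = -396*7 = -2772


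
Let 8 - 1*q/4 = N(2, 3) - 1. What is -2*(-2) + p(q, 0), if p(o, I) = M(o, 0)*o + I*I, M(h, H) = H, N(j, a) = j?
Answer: 4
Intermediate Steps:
q = 28 (q = 32 - 4*(2 - 1) = 32 - 4*1 = 32 - 4 = 28)
p(o, I) = I² (p(o, I) = 0*o + I*I = 0 + I² = I²)
-2*(-2) + p(q, 0) = -2*(-2) + 0² = 4 + 0 = 4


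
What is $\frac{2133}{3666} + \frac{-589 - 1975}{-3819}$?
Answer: $\frac{5848517}{4666818} \approx 1.2532$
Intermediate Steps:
$\frac{2133}{3666} + \frac{-589 - 1975}{-3819} = 2133 \cdot \frac{1}{3666} + \left(-589 - 1975\right) \left(- \frac{1}{3819}\right) = \frac{711}{1222} - - \frac{2564}{3819} = \frac{711}{1222} + \frac{2564}{3819} = \frac{5848517}{4666818}$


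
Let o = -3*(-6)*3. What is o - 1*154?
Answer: -100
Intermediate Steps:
o = 54 (o = 18*3 = 54)
o - 1*154 = 54 - 1*154 = 54 - 154 = -100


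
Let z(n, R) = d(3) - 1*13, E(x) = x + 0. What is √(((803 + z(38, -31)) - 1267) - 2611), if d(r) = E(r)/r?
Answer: 21*I*√7 ≈ 55.561*I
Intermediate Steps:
E(x) = x
d(r) = 1 (d(r) = r/r = 1)
z(n, R) = -12 (z(n, R) = 1 - 1*13 = 1 - 13 = -12)
√(((803 + z(38, -31)) - 1267) - 2611) = √(((803 - 12) - 1267) - 2611) = √((791 - 1267) - 2611) = √(-476 - 2611) = √(-3087) = 21*I*√7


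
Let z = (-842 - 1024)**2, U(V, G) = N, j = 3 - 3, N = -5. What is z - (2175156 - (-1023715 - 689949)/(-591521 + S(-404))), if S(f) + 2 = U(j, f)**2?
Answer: 386485650032/295749 ≈ 1.3068e+6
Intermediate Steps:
j = 0
U(V, G) = -5
S(f) = 23 (S(f) = -2 + (-5)**2 = -2 + 25 = 23)
z = 3481956 (z = (-1866)**2 = 3481956)
z - (2175156 - (-1023715 - 689949)/(-591521 + S(-404))) = 3481956 - (2175156 - (-1023715 - 689949)/(-591521 + 23)) = 3481956 - (2175156 - (-1713664)/(-591498)) = 3481956 - (2175156 - (-1713664)*(-1)/591498) = 3481956 - (2175156 - 1*856832/295749) = 3481956 - (2175156 - 856832/295749) = 3481956 - 1*643299355012/295749 = 3481956 - 643299355012/295749 = 386485650032/295749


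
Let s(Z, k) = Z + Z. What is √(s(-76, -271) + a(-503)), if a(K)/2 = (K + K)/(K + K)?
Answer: 5*I*√6 ≈ 12.247*I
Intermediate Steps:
s(Z, k) = 2*Z
a(K) = 2 (a(K) = 2*((K + K)/(K + K)) = 2*((2*K)/((2*K))) = 2*((2*K)*(1/(2*K))) = 2*1 = 2)
√(s(-76, -271) + a(-503)) = √(2*(-76) + 2) = √(-152 + 2) = √(-150) = 5*I*√6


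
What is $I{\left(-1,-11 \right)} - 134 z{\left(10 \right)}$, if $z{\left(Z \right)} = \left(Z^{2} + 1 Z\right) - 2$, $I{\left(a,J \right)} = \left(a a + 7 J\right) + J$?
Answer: $-14559$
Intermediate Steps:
$I{\left(a,J \right)} = a^{2} + 8 J$ ($I{\left(a,J \right)} = \left(a^{2} + 7 J\right) + J = a^{2} + 8 J$)
$z{\left(Z \right)} = -2 + Z + Z^{2}$ ($z{\left(Z \right)} = \left(Z^{2} + Z\right) - 2 = \left(Z + Z^{2}\right) - 2 = -2 + Z + Z^{2}$)
$I{\left(-1,-11 \right)} - 134 z{\left(10 \right)} = \left(\left(-1\right)^{2} + 8 \left(-11\right)\right) - 134 \left(-2 + 10 + 10^{2}\right) = \left(1 - 88\right) - 134 \left(-2 + 10 + 100\right) = -87 - 14472 = -14559$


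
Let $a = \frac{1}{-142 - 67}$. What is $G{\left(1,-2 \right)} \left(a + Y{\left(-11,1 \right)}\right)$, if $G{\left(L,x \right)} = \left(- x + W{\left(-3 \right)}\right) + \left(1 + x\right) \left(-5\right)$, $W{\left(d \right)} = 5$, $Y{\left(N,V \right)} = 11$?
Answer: $\frac{27576}{209} \approx 131.94$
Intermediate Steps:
$a = - \frac{1}{209}$ ($a = \frac{1}{-209} = - \frac{1}{209} \approx -0.0047847$)
$G{\left(L,x \right)} = - 6 x$ ($G{\left(L,x \right)} = \left(- x + 5\right) + \left(1 + x\right) \left(-5\right) = \left(5 - x\right) - \left(5 + 5 x\right) = - 6 x$)
$G{\left(1,-2 \right)} \left(a + Y{\left(-11,1 \right)}\right) = \left(-6\right) \left(-2\right) \left(- \frac{1}{209} + 11\right) = 12 \cdot \frac{2298}{209} = \frac{27576}{209}$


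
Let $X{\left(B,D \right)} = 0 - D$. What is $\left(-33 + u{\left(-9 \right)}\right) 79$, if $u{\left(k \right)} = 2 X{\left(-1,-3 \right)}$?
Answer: $-2133$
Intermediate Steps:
$X{\left(B,D \right)} = - D$
$u{\left(k \right)} = 6$ ($u{\left(k \right)} = 2 \left(\left(-1\right) \left(-3\right)\right) = 2 \cdot 3 = 6$)
$\left(-33 + u{\left(-9 \right)}\right) 79 = \left(-33 + 6\right) 79 = \left(-27\right) 79 = -2133$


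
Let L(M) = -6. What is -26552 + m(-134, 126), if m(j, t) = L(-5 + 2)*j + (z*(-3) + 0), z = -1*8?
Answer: -25724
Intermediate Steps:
z = -8
m(j, t) = 24 - 6*j (m(j, t) = -6*j + (-8*(-3) + 0) = -6*j + (24 + 0) = -6*j + 24 = 24 - 6*j)
-26552 + m(-134, 126) = -26552 + (24 - 6*(-134)) = -26552 + (24 + 804) = -26552 + 828 = -25724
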